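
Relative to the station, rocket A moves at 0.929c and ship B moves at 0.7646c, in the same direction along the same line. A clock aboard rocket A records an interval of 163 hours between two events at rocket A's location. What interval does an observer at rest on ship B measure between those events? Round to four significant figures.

198.0 hours

Speed of rocket A in ship B's frame: u = (v_A − v_B)/(1 − v_A v_B/c²) = (0.929 − 0.7646)/(1 − 0.929×0.7646) = 0.1644/0.2896866 = 0.56751; |u| = 0.56751c.
γ for this relative speed: γ = 1/√(1 − 0.322068) = 1.2145.
Rocket A's interval is proper; time dilation gives Δt_B = γΔτ = 1.2145 × 163 hours = 198.0 hours.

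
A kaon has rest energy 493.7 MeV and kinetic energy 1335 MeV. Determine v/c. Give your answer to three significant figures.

K = (γ−1)mc², so γ = 1 + 1335/493.7 = 3.7041.
Then v/c = √(1 − γ⁻²) = √(1 − 0.0728844) = √0.9271156 = 0.963.

0.963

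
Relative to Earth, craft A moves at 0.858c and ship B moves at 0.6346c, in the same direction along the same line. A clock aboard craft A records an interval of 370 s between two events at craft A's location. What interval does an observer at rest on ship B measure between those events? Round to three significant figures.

Transform craft A's velocity into ship B's frame: (0.858 − 0.6346)/(1 − 0.858·0.6346) = 0.2234/0.4555132, so the relative speed is 0.49044c.
At |u| = 0.49044c, γ = (1 − 0.240531)^(−1/2) = 1.1475.
Craft A's interval is proper; time dilation gives Δt_B = γΔτ = 1.1475 × 370 s = 425 s.

425 s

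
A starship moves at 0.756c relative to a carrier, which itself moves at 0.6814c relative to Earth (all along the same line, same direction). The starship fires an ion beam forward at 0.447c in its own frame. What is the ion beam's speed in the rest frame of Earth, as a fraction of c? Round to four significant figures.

0.9801c

Compose velocities in two stages. Stage 1 (into S'): u₁ = (0.447+0.756)/(1+0.447×0.756) = 0.89915.
Stage 2 (into S): u = (0.89915+0.6814)/(1+0.89915×0.6814) = 0.98008, so the speed is 0.9801c.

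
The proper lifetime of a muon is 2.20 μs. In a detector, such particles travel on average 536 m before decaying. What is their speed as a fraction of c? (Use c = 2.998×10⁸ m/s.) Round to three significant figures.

d = βγcτ ⇒ βγ = d/(cτ) = 536.0 m / (659.56 m) = 0.81266.
β = (βγ)/√(1+(βγ)²) = 0.81266/√1.660416 = 0.631.

0.631c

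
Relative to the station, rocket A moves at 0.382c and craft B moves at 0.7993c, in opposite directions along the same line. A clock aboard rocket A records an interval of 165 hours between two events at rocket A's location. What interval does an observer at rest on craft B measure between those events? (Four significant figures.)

387.8 hours

Speed of rocket A in craft B's frame: u = (v_A + v_B)/(1 + v_A v_B/c²) = (0.382 + 0.7993)/(1 + 0.382×0.7993) = 1.1813/1.3053326 = 0.90498; |u| = 0.90498c.
At |u| = 0.90498c, γ = (1 − 0.818989)^(−1/2) = 2.3504.
Rocket A's interval is proper; time dilation gives Δt_B = γΔτ = 2.3504 × 165 hours = 387.8 hours.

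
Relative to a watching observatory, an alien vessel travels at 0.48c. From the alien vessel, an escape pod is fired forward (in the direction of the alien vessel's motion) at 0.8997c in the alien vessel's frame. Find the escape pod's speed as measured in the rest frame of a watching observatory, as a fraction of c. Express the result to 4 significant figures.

Relativistic velocity addition: u = (u' + v)/(1 + u'v/c²), with u' = 0.8997c and v = 0.48c.
Numerator: 0.8997 + 0.48 = 1.3797. Denominator: 1 + (0.8997)(0.48) = 1.431856.
u = 1.3797/1.431856 = 0.96357, so the speed is 0.9636c.

0.9636c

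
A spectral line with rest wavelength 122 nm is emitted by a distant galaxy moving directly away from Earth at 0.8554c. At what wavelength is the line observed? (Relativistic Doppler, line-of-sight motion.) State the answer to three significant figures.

437 nm

Relativistic Doppler for wavelength: λ_obs = λ_src · √((1+β)/(1−β)).
With β = 0.8554: factor = √(1.8554/0.1446) = 3.5821.
λ_obs = 122 × 3.5821 = 437 nm.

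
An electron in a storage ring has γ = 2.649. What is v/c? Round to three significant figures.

0.926

β = √(1 − 1/γ²) = √(1 − 1/7.017201) = √0.857493 = 0.926.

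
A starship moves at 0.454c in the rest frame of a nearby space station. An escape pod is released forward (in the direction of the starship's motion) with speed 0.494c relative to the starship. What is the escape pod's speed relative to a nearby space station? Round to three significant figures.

0.774c

Relativistic velocity addition: u = (u' + v)/(1 + u'v/c²), with u' = 0.494c and v = 0.454c.
Numerator: 0.494 + 0.454 = 0.948. Denominator: 1 + (0.494)(0.454) = 1.224276.
u = 0.948/1.224276 = 0.77434, so the speed is 0.774c.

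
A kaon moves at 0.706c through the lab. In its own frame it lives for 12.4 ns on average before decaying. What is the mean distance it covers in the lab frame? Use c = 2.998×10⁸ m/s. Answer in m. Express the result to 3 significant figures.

γ = 1/√(1 − β²) = 1/√(1 − 0.498436) = 1/√0.501564 = 1/0.708212 = 1.412.
Lab-frame lifetime: Δt = γτ = 1.412 × 12.4 ns = 17.509 ns.
Distance: d = vΔt = 0.706 × 2.998×10⁸ m/s × 1.7509×10^-8 s = 3.71 m.

3.71 m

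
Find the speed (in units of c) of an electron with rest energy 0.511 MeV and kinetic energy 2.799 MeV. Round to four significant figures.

K = (γ−1)mc², so γ = 1 + 2.799/0.511 = 6.4775.
Then v/c = √(1 − γ⁻²) = √(1 − 0.0238334) = √0.9761666 = 0.9880.

0.9880c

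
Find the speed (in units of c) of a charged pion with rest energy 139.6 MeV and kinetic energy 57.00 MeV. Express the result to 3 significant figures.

γ = 1 + K/(mc²) = 1 + 57.00/139.6 = 1.4083.
β = √(1 − 1/γ²) = √(1 − 0.504208) = √0.495792 = 0.704.

0.704c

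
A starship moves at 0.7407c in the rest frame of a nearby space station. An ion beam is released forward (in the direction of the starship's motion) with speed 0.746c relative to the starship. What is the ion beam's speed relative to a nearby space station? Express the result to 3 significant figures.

Relativistic velocity addition: u = (u' + v)/(1 + u'v/c²), with u' = 0.746c and v = 0.7407c.
Numerator: 0.746 + 0.7407 = 1.4867. Denominator: 1 + (0.746)(0.7407) = 1.5525622.
u = 1.4867/1.5525622 = 0.95758, so the speed is 0.958c.

0.958c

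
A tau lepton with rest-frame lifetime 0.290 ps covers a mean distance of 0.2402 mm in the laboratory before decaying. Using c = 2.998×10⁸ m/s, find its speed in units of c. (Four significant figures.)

Let x = d/(cτ) = 2.402×10^-4 m / (2.998×10⁸ m/s × 2.900×10^-13 s) = 2.7628. Since d = βγcτ, x = βγ = β/√(1−β²).
Solving: β² = x²/(1+x²) = 7.63306/8.63306 = 0.884166, so β = 0.9403.

0.9403c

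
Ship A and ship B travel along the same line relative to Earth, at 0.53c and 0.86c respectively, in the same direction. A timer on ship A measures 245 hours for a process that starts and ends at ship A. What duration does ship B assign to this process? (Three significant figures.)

308 hours

Transform ship A's velocity into ship B's frame: (0.53 − 0.86)/(1 − 0.53·0.86) = −0.33/0.5442, so the relative speed is 0.60639c.
At |u| = 0.60639c, γ = (1 − 0.367709)^(−1/2) = 1.2576.
The clock on ship A records proper time, so ship B measures Δt = γΔτ = 1.2576 × 245 = 308 hours.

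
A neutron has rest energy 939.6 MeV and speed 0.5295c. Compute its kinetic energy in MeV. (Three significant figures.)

γ = 1/√(1 − β²) = 1/√(1 − 0.28037025) = 1/√0.71962975 = 1/0.84831 = 1.17881.
Kinetic energy: K = (γ − 1)mc² = (1.17881 − 1) × 939.6 MeV = 0.17881 × 939.6 = 168 MeV.

168 MeV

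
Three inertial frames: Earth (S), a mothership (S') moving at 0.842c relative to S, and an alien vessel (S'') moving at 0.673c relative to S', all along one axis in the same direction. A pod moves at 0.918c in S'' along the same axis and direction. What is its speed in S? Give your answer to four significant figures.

First combine the pod and alien vessel (S''→S'): u₁ = (0.918 + 0.673)/(1 + 0.918×0.673) = 1.591/1.617814 = 0.98343.
Then combine with the mothership (S'→S): u = (0.98343 + 0.842)/(1 + 0.98343×0.842) = 1.82543/1.82804806 = 0.99857.

0.9986c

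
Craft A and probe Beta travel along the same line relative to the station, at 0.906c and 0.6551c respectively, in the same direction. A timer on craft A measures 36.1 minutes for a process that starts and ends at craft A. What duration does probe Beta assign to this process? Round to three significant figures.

The velocity of craft A relative to probe Beta is (0.906 − 0.6551)c / (1 − 0.906×0.6551) = 0.61725c; relative speed 0.61725c.
γ for this relative speed: γ = 1/√(1 − 0.380998) = 1.271.
The clock on craft A records proper time, so probe Beta measures Δt = γΔτ = 1.271 × 36.1 = 45.9 minutes.

45.9 minutes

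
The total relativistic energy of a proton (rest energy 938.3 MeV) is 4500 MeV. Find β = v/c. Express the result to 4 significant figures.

γ = E/(mc²) = 4500/938.3 = 4.7959.
β = √(1 − 1/γ²) = √(1 − 0.043477) = √0.956523 = 0.9780.

0.9780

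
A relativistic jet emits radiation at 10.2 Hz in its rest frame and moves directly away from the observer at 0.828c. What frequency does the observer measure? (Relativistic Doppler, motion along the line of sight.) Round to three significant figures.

3.13 Hz

Relativistic Doppler (source moving away): f_obs = f_src · √((1−β)/(1+β)).
With β = 0.828: factor = √(0.172/1.828) = 0.30674.
f_obs = 10.2 × 0.30674 = 3.13 Hz.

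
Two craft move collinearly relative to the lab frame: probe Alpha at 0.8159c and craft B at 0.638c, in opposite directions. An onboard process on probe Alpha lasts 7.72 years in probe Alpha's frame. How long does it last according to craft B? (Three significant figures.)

26.4 years

Speed of probe Alpha in craft B's frame: u = (v_A + v_B)/(1 + v_A v_B/c²) = (0.8159 + 0.638)/(1 + 0.8159×0.638) = 1.4539/1.5205442 = 0.95617; |u| = 0.95617c.
γ for this relative speed: γ = 1/√(1 − 0.914261) = 3.4152.
Probe Alpha's interval is proper; time dilation gives Δt_B = γΔτ = 3.4152 × 7.72 years = 26.4 years.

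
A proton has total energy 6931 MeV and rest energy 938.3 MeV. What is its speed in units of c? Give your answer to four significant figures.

0.9908c

Total energy E = γmc² gives γ = 6931/938.3 = 7.3868.
Hence β = √(1 − 1/γ²) = √(1 − 0.0183268) = √0.9816732 = 0.9908.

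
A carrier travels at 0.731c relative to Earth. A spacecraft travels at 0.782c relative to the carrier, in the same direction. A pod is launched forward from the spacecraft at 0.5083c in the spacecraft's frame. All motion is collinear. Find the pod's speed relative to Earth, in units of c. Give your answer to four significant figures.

Apply u = (u'+v)/(1+u'v) twice. Pod in the carrier frame: (0.5083+0.782)/(1+0.5083·0.782) = 1.2903/1.3974906 = 0.9233c.
That velocity, transformed to the rest frame of Earth: (0.9233+0.731)/(1+0.9233·0.731) = 1.6543/1.6749323 = 0.98768c.

0.9877c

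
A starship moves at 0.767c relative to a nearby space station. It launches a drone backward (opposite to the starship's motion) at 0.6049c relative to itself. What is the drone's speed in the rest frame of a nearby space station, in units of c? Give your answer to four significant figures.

0.3024c

In units of c, u = (u' + v)/(1 + u'v) with u' = −0.6049 and v = 0.767.
Numerator: −0.6049 + 0.767 = 0.1621. Denominator: 1 + (−0.6049)(0.767) = 0.5360417.
u = 0.1621/0.5360417 = 0.3024, so the speed is 0.3024c.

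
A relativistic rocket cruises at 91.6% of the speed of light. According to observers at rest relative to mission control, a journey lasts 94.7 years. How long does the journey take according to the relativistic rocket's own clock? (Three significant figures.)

38.0 years

With β = 0.916, γ = 1/√(1 − 0.916²) = 1/√0.160944 = 2.4927.
The moving clock records proper time: Δτ = Δt/γ = 94.7/2.4927 = 38.0 years.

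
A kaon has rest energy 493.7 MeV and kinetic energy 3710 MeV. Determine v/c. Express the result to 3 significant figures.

0.993

γ = 1 + K/(mc²) = 1 + 3710/493.7 = 8.5147.
β = √(1 − 1/γ²) = √(1 − 0.0137931) = √0.9862069 = 0.993.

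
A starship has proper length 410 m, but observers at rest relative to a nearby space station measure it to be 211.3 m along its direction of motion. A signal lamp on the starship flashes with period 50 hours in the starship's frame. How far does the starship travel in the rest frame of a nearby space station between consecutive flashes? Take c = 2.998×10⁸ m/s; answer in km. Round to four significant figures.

Length contraction gives γ = L₀/L = 410/211.3 = 1.94037.
β = √(1 − 1/γ²) = 0.85697. Lab-frame period = γτ = 1.94037×50 hours = 97.019 hours. Distance = βc × γτ = 0.85697 × 2.998×10⁸ m/s × 349268.4 s = 8.9734×10^13 m = 8.973×10^10 km.

8.973×10^10 km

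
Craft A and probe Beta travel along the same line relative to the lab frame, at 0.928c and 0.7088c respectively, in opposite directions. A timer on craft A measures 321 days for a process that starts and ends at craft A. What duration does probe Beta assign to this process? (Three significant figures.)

The velocity of craft A relative to probe Beta is (0.928 + 0.7088)c / (1 + 0.928×0.7088) = 0.98735c; relative speed 0.98735c.
At |u| = 0.98735c, γ = (1 − 0.97486)^(−1/2) = 6.3069.
The clock on craft A records proper time, so probe Beta measures Δt = γΔτ = 6.3069 × 321 = 2020 days.

2020 days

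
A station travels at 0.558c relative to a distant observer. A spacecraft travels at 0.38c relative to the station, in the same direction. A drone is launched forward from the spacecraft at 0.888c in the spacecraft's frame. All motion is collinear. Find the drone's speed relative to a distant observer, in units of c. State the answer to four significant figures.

Compose velocities in two stages. Stage 1 (into S'): u₁ = (0.888+0.38)/(1+0.888×0.38) = 0.94808.
Stage 2 (into S): u = (0.94808+0.558)/(1+0.94808×0.558) = 0.98499, so the speed is 0.9850c.

0.9850c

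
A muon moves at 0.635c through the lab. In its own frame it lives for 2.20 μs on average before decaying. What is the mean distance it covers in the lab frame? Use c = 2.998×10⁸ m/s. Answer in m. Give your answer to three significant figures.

542 m

With β = 0.635, γ = 1/√(1 − 0.635²) = 1/√0.596775 = 1.2945.
Lab-frame lifetime: Δt = γτ = 1.2945 × 2.20 μs = 2.8479 μs.
Distance: d = vΔt = 0.635 × 2.998×10⁸ m/s × 2.8479×10^-6 s = 542 m.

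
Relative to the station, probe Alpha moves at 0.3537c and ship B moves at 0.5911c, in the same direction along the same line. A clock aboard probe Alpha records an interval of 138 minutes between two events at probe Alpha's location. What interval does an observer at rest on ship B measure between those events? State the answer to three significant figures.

Speed of probe Alpha in ship B's frame: u = (v_A − v_B)/(1 − v_A v_B/c²) = (0.3537 − 0.5911)/(1 − 0.3537×0.5911) = −0.2374/0.79092793 = −0.30015; |u| = 0.30015c.
γ for this relative speed: γ = 1/√(1 − 0.09009) = 1.0483.
Probe Alpha's interval is proper; time dilation gives Δt_B = γΔτ = 1.0483 × 138 minutes = 145 minutes.

145 minutes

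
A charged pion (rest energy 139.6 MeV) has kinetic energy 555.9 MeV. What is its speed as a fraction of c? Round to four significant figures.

0.9796c

K = (γ−1)mc², so γ = 1 + 555.9/139.6 = 4.9821.
Then v/c = √(1 − γ⁻²) = √(1 − 0.0402879) = √0.9597121 = 0.9796.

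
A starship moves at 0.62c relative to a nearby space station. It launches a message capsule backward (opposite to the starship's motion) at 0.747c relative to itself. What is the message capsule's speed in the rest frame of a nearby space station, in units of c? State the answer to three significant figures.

Relativistic velocity addition: u = (u' + v)/(1 + u'v/c²), with u' = −0.747c and v = 0.62c.
Numerator: −0.747 + 0.62 = −0.127. Denominator: 1 + (−0.747)(0.62) = 0.53686.
u = −0.127/0.53686 = −0.23656, so the speed is 0.237c.

0.237c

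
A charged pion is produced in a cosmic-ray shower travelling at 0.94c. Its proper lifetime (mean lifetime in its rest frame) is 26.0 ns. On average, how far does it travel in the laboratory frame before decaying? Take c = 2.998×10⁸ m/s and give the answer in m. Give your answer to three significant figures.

γ = 1/√(1 − β²) = 1/√(1 − 0.8836) = 1/√0.1164 = 1/0.341174 = 2.9311.
Lab-frame lifetime: Δt = γτ = 2.9311 × 26.0 ns = 76.209 ns.
Distance: d = vΔt = 0.94 × 2.998×10⁸ m/s × 7.6209×10^-8 s = 21.5 m.

21.5 m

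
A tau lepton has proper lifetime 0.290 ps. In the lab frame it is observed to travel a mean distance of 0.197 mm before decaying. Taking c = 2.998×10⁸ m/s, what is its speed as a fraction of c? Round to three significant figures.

0.915c

Lab distance = (lab lifetime)·v = γτ·βc, so βγ = d/(cτ) = 1.970×10^-4/(2.998×10⁸ × 2.900×10^-13) = 2.2659.
With βγ = 2.2659: γ² = 1 + (βγ)² = 6.1343, and β = (βγ)/γ = 2.2659/2.47675 = 0.915.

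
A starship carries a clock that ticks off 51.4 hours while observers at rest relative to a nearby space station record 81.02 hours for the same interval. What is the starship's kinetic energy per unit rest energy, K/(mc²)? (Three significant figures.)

The time-dilation ratio gives γ = 81.02/51.4 = 1.57626.
K/(mc²) = γ − 1 = 1.57626 − 1 = 0.576.

0.576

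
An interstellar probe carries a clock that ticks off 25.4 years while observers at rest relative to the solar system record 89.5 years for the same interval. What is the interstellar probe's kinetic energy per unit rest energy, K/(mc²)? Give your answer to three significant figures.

The time-dilation ratio gives γ = 89.5/25.4 = 3.52362.
Since K = (γ−1)mc², K/(mc²) = 3.52362 − 1 = 2.52.

2.52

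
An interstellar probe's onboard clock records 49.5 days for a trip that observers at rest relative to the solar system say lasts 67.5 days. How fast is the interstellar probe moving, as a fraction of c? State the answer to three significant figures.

γ = Δt/Δτ = 67.5/49.5 = 1.3636.
β = √(1 − 1/γ²) = √(1 − 0.537806) = √0.462194 = 0.680.

0.680c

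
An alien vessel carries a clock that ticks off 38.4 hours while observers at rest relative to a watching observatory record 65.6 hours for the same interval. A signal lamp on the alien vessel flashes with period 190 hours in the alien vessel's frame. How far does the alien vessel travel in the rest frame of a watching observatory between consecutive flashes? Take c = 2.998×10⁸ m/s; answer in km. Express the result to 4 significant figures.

2.840×10^11 km

From Δt = γΔτ: γ = 65.6/38.4 = 1.70833.
β = √(1 − 1/γ²) = 0.81077. Lab-frame period = γτ = 1.70833×190 hours = 324.58 hours. Distance = βc × γτ = 0.81077 × 2.998×10⁸ m/s × 1168488 s = 2.8402×10^14 m = 2.840×10^11 km.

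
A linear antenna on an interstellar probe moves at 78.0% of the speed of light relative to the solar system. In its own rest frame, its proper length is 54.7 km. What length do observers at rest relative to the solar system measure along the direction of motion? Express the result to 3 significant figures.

34.2 km

γ = 1/√(1 − β²) = 1/√(1 − 0.6084) = 1/√0.3916 = 1/0.62578 = 1.598.
Along the direction of motion the measured length is L₀/γ = 54.7/1.598 = 34.2 km.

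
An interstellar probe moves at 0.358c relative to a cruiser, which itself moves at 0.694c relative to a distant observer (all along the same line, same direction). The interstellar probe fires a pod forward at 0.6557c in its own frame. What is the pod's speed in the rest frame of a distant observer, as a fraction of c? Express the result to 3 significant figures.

Compose velocities in two stages. Stage 1 (into S'): u₁ = (0.6557+0.358)/(1+0.6557×0.358) = 0.82098.
Stage 2 (into S): u = (0.82098+0.694)/(1+0.82098×0.694) = 0.9651, so the speed is 0.965c.

0.965c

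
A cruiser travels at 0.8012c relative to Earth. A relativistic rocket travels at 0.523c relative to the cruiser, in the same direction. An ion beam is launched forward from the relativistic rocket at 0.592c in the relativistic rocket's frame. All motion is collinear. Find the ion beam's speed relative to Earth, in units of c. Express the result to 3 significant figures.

0.982c

Apply u = (u'+v)/(1+u'v) twice. Ion beam in the cruiser frame: (0.592+0.523)/(1+0.592·0.523) = 1.115/1.309616 = 0.85139c.
That velocity, transformed to the rest frame of Earth: (0.85139+0.8012)/(1+0.85139·0.8012) = 1.65259/1.682133668 = 0.98244c.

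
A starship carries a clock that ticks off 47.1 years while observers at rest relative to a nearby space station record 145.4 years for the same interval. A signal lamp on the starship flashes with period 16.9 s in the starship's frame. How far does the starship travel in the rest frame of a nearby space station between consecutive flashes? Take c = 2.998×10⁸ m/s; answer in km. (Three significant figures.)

γ = Δt/Δτ = 145.4/47.1 = 3.08705.
β = √(1 − 1/γ²) = 0.94608. Lab-frame period = γτ = 3.08705×16.9 s = 52.171 s. Distance = βc × γτ = 0.94608 × 2.998×10⁸ m/s × 52.171 s = 1.4798×10^10 m = 1.48×10^7 km.

1.48×10^7 km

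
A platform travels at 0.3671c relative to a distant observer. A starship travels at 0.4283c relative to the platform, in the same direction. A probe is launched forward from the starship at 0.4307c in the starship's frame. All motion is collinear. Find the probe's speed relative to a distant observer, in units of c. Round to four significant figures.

First combine the probe and starship (S''→S'): u₁ = (0.4307 + 0.4283)/(1 + 0.4307×0.4283) = 0.859/1.18446881 = 0.72522.
Then combine with the platform (S'→S): u = (0.72522 + 0.3671)/(1 + 0.72522×0.3671) = 1.09232/1.266228262 = 0.86266.

0.8627c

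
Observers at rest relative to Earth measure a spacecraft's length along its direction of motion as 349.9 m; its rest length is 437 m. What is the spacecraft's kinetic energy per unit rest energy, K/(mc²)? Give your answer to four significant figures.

0.2489

From L = L₀/γ: γ = 437/349.9 = 1.24893.
K/(mc²) = γ − 1 = 1.24893 − 1 = 0.2489.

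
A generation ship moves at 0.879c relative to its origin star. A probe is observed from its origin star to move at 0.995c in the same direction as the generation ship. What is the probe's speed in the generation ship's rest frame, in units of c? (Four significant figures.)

Transform to the generation ship's frame: u' = (u − v)/(1 − uv/c²).
u' = (0.995 − 0.879)/(1 − 0.995×0.879) = 0.116/0.125395 = 0.92508.
Speed in the generation ship's frame: 0.9251c (in the same direction).

0.9251c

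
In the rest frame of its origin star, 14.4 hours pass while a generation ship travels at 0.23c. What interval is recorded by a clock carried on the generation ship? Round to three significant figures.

γ = 1/√(1 − β²) = 1/√(1 − 0.0529) = 1/√0.9471 = 1/0.973191 = 1.0275.
The moving clock records proper time: Δτ = Δt/γ = 14.4/1.0275 = 14.0 hours.

14.0 hours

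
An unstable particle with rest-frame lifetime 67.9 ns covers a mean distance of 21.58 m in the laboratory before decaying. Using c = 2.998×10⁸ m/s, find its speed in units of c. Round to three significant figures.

0.727c

d = βγcτ ⇒ βγ = d/(cτ) = 21.58 m / (20.35642 m) = 1.0601.
β = (βγ)/√(1+(βγ)²) = 1.0601/√2.12381 = 0.727.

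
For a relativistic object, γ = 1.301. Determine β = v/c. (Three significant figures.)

β = √(1 − 1/γ²) = √(1 − 1/1.692601) = √0.409193 = 0.640.

0.640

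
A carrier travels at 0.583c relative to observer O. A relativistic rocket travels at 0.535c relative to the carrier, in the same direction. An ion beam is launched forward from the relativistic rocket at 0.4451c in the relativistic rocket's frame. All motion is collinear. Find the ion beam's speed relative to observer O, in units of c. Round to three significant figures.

Apply u = (u'+v)/(1+u'v) twice. Ion beam in the carrier frame: (0.4451+0.535)/(1+0.4451·0.535) = 0.9801/1.2381285 = 0.7916c.
That velocity, transformed to the rest frame of observer O: (0.7916+0.583)/(1+0.7916·0.583) = 1.3746/1.4615028 = 0.94054c.

0.941c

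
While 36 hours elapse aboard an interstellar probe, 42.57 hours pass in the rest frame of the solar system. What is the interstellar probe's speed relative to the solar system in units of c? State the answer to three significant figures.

γ = Δt/Δτ = 42.57/36 = 1.1825.
β = √(1 − 1/γ²) = √(1 − 0.715151) = √0.284849 = 0.534.

0.534c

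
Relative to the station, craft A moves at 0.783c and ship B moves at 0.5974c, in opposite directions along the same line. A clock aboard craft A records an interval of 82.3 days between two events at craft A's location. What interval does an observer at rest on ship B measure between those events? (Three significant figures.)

Speed of craft A in ship B's frame: u = (v_A + v_B)/(1 + v_A v_B/c²) = (0.783 + 0.5974)/(1 + 0.783×0.5974) = 1.3804/1.4677642 = 0.94048; |u| = 0.94048c.
γ for this relative speed: γ = 1/√(1 − 0.884503) = 2.9425.
Craft A's interval is proper; time dilation gives Δt_B = γΔτ = 2.9425 × 82.3 days = 242 days.

242 days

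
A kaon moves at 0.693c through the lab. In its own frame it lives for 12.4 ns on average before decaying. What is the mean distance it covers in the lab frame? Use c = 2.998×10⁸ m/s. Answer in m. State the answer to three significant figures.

3.57 m

Lorentz factor: γ = (1 − 0.480249)^(−1/2) = 1.3871.
Lab-frame lifetime: Δt = γτ = 1.3871 × 12.4 ns = 17.2 ns.
Distance: d = vΔt = 0.693 × 2.998×10⁸ m/s × 1.7200×10^-8 s = 3.57 m.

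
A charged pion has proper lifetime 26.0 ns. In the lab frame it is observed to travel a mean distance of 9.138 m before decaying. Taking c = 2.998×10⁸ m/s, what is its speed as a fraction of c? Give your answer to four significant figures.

d = βγcτ ⇒ βγ = d/(cτ) = 9.138 m / (7.7948 m) = 1.1723.
β = (βγ)/√(1+(βγ)²) = 1.1723/√2.37429 = 0.7608.

0.7608c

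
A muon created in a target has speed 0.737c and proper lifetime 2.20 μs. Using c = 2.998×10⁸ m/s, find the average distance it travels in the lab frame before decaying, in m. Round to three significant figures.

With β = 0.737, γ = 1/√(1 − 0.737²) = 1/√0.456831 = 1.4795.
Lab-frame lifetime: Δt = γτ = 1.4795 × 2.20 μs = 3.2549 μs.
Distance: d = vΔt = 0.737 × 2.998×10⁸ m/s × 3.2549×10^-6 s = 719 m.

719 m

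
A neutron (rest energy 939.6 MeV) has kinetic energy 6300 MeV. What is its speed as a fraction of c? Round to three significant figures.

0.992c

γ = 1 + K/(mc²) = 1 + 6300/939.6 = 7.705.
β = √(1 − 1/γ²) = √(1 − 0.0168444) = √0.9831556 = 0.992.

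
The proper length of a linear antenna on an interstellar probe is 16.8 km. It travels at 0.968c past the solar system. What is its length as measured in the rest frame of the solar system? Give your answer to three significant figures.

γ = 1/√(1 − β²) = 1/√(1 − 0.937024) = 1/√0.062976 = 1/0.25095 = 3.9849.
Along the direction of motion the measured length is L₀/γ = 16.8/3.9849 = 4.22 km.

4.22 km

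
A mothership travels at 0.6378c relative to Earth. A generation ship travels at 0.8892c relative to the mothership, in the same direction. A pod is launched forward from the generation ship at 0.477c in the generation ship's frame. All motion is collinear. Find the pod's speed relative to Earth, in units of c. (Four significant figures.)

0.9909c

Compose velocities in two stages. Stage 1 (into S'): u₁ = (0.477+0.8892)/(1+0.477×0.8892) = 0.95931.
Stage 2 (into S): u = (0.95931+0.6378)/(1+0.95931×0.6378) = 0.99086, so the speed is 0.9909c.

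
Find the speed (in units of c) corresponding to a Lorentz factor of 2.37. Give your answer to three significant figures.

β = √(1 − 1/γ²) = √(1 − 1/5.6169) = √0.821966 = 0.907.

0.907c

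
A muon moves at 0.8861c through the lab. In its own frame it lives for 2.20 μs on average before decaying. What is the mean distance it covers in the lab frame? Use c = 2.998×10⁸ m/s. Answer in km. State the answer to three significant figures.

1.26 km

Lorentz factor: γ = (1 − 0.78517321)^(−1/2) = 2.1575.
Lab-frame lifetime: Δt = γτ = 2.1575 × 2.20 μs = 4.7465 μs.
Distance: d = vΔt = 0.8861 × 2.998×10⁸ m/s × 4.7465×10^-6 s = 1260 m = 1.26 km.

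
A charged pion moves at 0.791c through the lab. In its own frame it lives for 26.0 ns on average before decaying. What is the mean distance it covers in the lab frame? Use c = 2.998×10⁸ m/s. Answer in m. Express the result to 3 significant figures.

10.1 m

Lorentz factor: γ = (1 − 0.625681)^(−1/2) = 1.6345.
Lab-frame lifetime: Δt = γτ = 1.6345 × 26.0 ns = 42.497 ns.
Distance: d = vΔt = 0.791 × 2.998×10⁸ m/s × 4.2497×10^-8 s = 10.1 m.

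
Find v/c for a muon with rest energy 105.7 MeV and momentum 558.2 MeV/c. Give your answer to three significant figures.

pc/(mc²) = 558.2/105.7 = 5.281 = βγ = β/√(1−β²).
So β² = x²/(1 + x²) with x = 5.281: x² = 27.889, β² = 27.889/28.889 = 0.965385, β = 0.983.

0.983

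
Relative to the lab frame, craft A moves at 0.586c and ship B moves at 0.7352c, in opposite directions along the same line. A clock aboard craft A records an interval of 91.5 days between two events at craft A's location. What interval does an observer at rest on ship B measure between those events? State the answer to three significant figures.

238 days

The velocity of craft A relative to ship B is (0.586 + 0.7352)c / (1 + 0.586×0.7352) = 0.92338c; relative speed 0.92338c.
γ for this relative speed: γ = 1/√(1 − 0.852631) = 2.6049.
The clock on craft A records proper time, so ship B measures Δt = γΔτ = 2.6049 × 91.5 = 238 days.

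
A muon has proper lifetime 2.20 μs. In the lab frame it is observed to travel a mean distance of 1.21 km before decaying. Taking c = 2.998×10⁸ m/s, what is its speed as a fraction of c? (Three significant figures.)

0.878c

Let x = d/(cτ) = 1210 m / (2.998×10⁸ m/s × 2.200×10^-6 s) = 1.8346. Since d = βγcτ, x = βγ = β/√(1−β²).
Solving: β² = x²/(1+x²) = 3.36576/4.36576 = 0.770945, so β = 0.878.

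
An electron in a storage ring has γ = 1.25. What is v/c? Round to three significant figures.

0.600

β = √(1 − 1/γ²) = √(1 − 1/1.5625) = √0.36 = 0.600.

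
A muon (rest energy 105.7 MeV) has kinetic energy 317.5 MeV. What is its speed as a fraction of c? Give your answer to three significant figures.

0.968c

K = (γ−1)mc², so γ = 1 + 317.5/105.7 = 4.0038.
Then v/c = √(1 − γ⁻²) = √(1 − 0.0623814) = √0.9376186 = 0.968.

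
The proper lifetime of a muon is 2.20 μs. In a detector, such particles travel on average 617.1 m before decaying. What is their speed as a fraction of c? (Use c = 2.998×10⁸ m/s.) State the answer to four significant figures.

0.6832c

Lab distance = (lab lifetime)·v = γτ·βc, so βγ = d/(cτ) = 617.1/(2.998×10⁸ × 2.200×10^-6) = 0.93562.
With βγ = 0.93562: γ² = 1 + (βγ)² = 1.875385, and β = (βγ)/γ = 0.93562/1.36945 = 0.6832.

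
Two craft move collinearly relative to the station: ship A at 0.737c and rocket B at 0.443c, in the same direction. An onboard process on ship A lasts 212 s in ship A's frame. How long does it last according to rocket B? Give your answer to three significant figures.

236 s

The velocity of ship A relative to rocket B is (0.737 − 0.443)c / (1 − 0.737×0.443) = 0.43652c; relative speed 0.43652c.
γ for this relative speed: γ = 1/√(1 − 0.19055) = 1.1115.
The clock on ship A records proper time, so rocket B measures Δt = γΔτ = 1.1115 × 212 = 236 s.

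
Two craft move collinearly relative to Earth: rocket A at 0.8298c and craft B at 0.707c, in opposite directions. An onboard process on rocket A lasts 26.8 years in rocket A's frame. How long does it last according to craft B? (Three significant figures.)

The velocity of rocket A relative to craft B is (0.8298 + 0.707)c / (1 + 0.8298×0.707) = 0.96857c; relative speed 0.96857c.
γ for this relative speed: γ = 1/√(1 − 0.938128) = 4.0202.
The clock on rocket A records proper time, so craft B measures Δt = γΔτ = 4.0202 × 26.8 = 108 years.

108 years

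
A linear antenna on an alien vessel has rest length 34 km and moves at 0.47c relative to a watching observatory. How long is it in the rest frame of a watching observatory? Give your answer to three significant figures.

β² = 0.2209, so γ = 1/√0.7791 = 1.1329.
Length contraction: L = L₀/γ = 34/1.1329 = 30.0 km.

30.0 km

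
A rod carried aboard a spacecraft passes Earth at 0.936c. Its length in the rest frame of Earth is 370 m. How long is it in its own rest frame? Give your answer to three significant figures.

Lorentz factor: γ = (1 − 0.876096)^(−1/2) = 2.8409.
Proper length: L₀ = γ·L = 2.8409 × 370 = 1050 m.

1050 m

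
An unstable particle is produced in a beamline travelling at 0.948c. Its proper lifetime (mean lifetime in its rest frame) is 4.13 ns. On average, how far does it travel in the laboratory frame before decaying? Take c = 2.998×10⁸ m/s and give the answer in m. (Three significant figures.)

With β = 0.948, γ = 1/√(1 − 0.948²) = 1/√0.101296 = 3.142.
Lab-frame lifetime: Δt = γτ = 3.142 × 4.13 ns = 12.976 ns.
Distance: d = vΔt = 0.948 × 2.998×10⁸ m/s × 1.2976×10^-8 s = 3.69 m.

3.69 m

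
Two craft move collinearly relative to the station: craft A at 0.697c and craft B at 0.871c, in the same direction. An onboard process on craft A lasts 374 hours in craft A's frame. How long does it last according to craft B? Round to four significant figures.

Speed of craft A in craft B's frame: u = (v_A − v_B)/(1 − v_A v_B/c²) = (0.697 − 0.871)/(1 − 0.697×0.871) = −0.174/0.392913 = −0.44285; |u| = 0.44285c.
γ for this relative speed: γ = 1/√(1 − 0.196116) = 1.1153.
Craft A's interval is proper; time dilation gives Δt_B = γΔτ = 1.1153 × 374 hours = 417.1 hours.

417.1 hours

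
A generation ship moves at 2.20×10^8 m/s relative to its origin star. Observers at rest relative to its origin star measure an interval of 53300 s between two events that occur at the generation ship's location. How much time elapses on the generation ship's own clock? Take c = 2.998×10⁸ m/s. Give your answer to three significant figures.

β = v/c = (2.20×10^8 m/s)/(2.998×10⁸ m/s) = 0.733823.
γ = 1/√(1 − β²) = 1/√(1 − 0.5384962) = 1/√0.4615038 = 1/0.679341 = 1.472.
The moving clock records proper time: Δτ = Δt/γ = 53300/1.472 = 36200 s.

36200 s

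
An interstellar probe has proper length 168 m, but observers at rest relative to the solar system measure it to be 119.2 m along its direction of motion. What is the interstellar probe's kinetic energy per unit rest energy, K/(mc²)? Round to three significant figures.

0.409

Length contraction gives γ = L₀/L = 168/119.2 = 1.4094.
K/(mc²) = γ − 1 = 1.4094 − 1 = 0.409.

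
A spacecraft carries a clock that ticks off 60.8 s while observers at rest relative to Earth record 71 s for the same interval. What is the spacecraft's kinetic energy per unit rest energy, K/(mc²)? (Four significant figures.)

From Δt = γΔτ: γ = 71/60.8 = 1.16776.
Since K = (γ−1)mc², K/(mc²) = 1.16776 − 1 = 0.1678.

0.1678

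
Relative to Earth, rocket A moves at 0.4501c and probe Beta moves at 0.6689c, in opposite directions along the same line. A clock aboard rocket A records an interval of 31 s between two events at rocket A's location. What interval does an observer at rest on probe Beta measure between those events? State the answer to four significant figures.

60.76 s

Transform rocket A's velocity into probe Beta's frame: (0.4501 + 0.6689)/(1 + 0.4501·0.6689) = 1.119/1.30107189, so the relative speed is 0.86006c.
γ for this relative speed: γ = 1/√(1 − 0.739703) = 1.96.
Rocket A's interval is proper; time dilation gives Δt_B = γΔτ = 1.96 × 31 s = 60.76 s.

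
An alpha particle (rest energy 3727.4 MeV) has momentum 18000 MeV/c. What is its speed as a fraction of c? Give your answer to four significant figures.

0.9792c

pc/(mc²) = 18000/3727.4 = 4.8291 = βγ = β/√(1−β²).
So β² = x²/(1 + x²) with x = 4.8291: x² = 23.3202, β² = 23.3202/24.3202 = 0.958882, β = 0.9792.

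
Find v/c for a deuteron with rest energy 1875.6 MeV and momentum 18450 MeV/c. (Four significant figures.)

0.9949

βγ = pc/(mc²) = 18450/1875.6 = 9.8369.
Since γ² = 1 + (βγ)² = 97.7646, γ = √97.7646 = 9.8876, and β = (βγ)/γ = 9.8369/9.8876 = 0.9949.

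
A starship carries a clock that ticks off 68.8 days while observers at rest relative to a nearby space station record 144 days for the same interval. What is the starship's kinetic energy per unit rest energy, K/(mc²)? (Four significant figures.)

From Δt = γΔτ: γ = 144/68.8 = 2.09302.
Since K = (γ−1)mc², K/(mc²) = 2.09302 − 1 = 1.093.

1.093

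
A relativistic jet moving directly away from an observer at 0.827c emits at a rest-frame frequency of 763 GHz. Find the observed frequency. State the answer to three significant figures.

235 GHz

Relativistic Doppler (source moving away): f_obs = f_src · √((1−β)/(1+β)).
With β = 0.827: factor = √(0.173/1.827) = 0.30772.
f_obs = 763 × 0.30772 = 235 GHz.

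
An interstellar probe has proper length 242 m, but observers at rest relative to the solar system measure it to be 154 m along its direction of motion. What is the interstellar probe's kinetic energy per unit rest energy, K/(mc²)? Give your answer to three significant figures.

γ = L₀/L = 242/154 = 1.57143.
K/(mc²) = γ − 1 = 1.57143 − 1 = 0.571.

0.571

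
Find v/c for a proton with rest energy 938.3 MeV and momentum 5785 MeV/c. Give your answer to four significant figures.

0.9871

βγ = pc/(mc²) = 5785/938.3 = 6.1654.
Since γ² = 1 + (βγ)² = 39.0122, γ = √39.0122 = 6.24597, and β = (βγ)/γ = 6.1654/6.24597 = 0.9871.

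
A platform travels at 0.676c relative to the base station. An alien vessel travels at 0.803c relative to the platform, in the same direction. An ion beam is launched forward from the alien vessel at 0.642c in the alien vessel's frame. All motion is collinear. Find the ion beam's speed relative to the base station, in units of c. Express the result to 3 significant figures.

Apply u = (u'+v)/(1+u'v) twice. Ion beam in the platform frame: (0.642+0.803)/(1+0.642·0.803) = 1.445/1.515526 = 0.95346c.
That velocity, transformed to the rest frame of the base station: (0.95346+0.676)/(1+0.95346·0.676) = 1.62946/1.64453896 = 0.99083c.

0.991c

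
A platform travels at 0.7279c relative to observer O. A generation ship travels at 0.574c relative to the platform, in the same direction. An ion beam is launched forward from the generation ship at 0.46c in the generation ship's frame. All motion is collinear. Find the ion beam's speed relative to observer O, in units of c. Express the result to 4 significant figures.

Compose velocities in two stages. Stage 1 (into S'): u₁ = (0.46+0.574)/(1+0.46×0.574) = 0.81801.
Stage 2 (into S): u = (0.81801+0.7279)/(1+0.81801×0.7279) = 0.96896, so the speed is 0.9690c.

0.9690c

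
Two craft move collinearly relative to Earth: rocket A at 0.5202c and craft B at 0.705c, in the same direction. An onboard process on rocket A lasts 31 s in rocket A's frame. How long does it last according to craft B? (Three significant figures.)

32.4 s

The velocity of rocket A relative to craft B is (0.5202 − 0.705)c / (1 − 0.5202×0.705) = −0.29182c; relative speed 0.29182c.
At |u| = 0.29182c, γ = (1 − 0.0851589)^(−1/2) = 1.0455.
The clock on rocket A records proper time, so craft B measures Δt = γΔτ = 1.0455 × 31 = 32.4 s.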